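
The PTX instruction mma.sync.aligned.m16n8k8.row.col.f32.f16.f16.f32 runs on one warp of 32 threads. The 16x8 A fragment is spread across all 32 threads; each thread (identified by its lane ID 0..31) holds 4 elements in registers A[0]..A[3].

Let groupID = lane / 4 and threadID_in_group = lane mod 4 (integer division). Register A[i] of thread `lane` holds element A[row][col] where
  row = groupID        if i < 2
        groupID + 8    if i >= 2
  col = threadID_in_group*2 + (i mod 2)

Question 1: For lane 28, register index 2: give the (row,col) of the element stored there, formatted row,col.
15,0

lane 28: gid=7 (28/4), tid=0 (28%4)
i=2: r=7+8=15, c=0*2+0=0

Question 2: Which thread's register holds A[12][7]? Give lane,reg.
19,3

r=12→G=4,rhi=1  c=7→T=3,p=1
L=4*4+3=19  i=1*2+1=3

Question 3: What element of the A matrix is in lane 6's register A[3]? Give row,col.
lane 6->6/4=1, 6 mod 4=2
i=3  r:1+8->9  c:2·2+1->5

9,5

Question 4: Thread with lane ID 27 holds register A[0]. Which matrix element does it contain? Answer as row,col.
6,6

lane 27→27/4=6, 27 mod 4=3
i=0  r:6+0→6  c:2·3+0→6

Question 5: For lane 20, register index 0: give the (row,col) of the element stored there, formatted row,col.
5,0

20: grp=5,tig=0
[0] (5+0,0*2+0) = (5,0)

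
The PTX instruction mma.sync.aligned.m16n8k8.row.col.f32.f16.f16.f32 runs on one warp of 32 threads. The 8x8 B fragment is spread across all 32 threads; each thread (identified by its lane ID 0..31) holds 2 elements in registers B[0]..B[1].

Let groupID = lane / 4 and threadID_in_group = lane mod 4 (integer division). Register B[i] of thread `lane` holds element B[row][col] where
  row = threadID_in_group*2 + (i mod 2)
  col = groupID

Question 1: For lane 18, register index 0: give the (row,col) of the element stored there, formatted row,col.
lane 18=>18/4=4, 18 mod 4=2
i=0  r:2·2+0=>4  c:4

4,4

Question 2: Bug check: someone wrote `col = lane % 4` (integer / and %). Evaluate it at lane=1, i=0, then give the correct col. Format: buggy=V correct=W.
`lane % 4`[1,0]→1
lane 1→1/4=0, 1 mod 4=1
i=0  r:2·1+0→2  c:0
col: 1 vs 0

buggy=1 correct=0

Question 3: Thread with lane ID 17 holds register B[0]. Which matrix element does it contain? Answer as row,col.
2,4

17: grp=4,tig=1
[0] (1*2+0,4) = (2,4)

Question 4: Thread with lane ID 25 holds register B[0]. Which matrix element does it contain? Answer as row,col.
2,6

lane 25: G=6 (25/4), T=1 (25%4)
i=0: r=1*2+0=2, c=G=6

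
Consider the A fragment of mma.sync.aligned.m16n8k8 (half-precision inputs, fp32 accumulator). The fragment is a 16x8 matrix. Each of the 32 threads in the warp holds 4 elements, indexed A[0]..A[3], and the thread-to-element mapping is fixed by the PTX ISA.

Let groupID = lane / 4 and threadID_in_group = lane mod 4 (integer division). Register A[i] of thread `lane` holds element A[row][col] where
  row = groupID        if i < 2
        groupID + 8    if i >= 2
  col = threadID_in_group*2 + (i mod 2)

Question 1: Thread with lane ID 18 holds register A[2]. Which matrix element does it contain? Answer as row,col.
lane 18: gid=4 (18/4), tid=2 (18%4)
i=2: r=4+8=12, c=2*2+0=4

12,4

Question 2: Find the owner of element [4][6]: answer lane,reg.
r: 4->gid=4,r8=0  c: 6->tid=3,i&1=0
L=4*4+3=19  i=0*2+0=0

19,0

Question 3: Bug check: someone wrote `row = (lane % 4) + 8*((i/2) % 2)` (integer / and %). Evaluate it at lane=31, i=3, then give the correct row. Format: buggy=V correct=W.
`(lane % 4) + 8*((i/2) % 2)`[31,3]⇒11
lane 31⇒31/4=7, 31 mod 4=3
i=3  r:7+8⇒15  c:2·3+1⇒7
row: 11 vs 15

buggy=11 correct=15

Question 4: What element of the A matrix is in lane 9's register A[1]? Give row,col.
2,3

9: G=2,T=1
[1] (2+0,1*2+1) = (2,3)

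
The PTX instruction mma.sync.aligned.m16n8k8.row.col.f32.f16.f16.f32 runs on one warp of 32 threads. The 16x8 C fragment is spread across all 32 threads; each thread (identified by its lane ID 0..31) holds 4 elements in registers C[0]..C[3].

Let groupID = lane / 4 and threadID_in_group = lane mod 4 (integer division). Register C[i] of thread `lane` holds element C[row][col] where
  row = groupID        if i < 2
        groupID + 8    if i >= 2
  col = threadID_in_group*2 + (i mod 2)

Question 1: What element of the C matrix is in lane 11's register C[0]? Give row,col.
2,6

L=11⇒gr=11>>2=2, th=11&3=3
[0]⇒row 2+0=2  col 3·2+0=6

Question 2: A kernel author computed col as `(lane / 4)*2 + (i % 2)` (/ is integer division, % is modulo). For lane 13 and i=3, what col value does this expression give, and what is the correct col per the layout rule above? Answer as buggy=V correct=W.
`(lane / 4)*2 + (i % 2)`[13,3]->7
L=13->gid=13>>2=3, tid=13&3=1
[3]->row 3+8=11  col 1·2+1=3
col: 7 vs 3

buggy=7 correct=3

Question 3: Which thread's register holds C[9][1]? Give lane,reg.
4,3

r=9→G=1,rhi=1  c=1→T=0,p=1
L=1*4+0=4  i=1*2+1=3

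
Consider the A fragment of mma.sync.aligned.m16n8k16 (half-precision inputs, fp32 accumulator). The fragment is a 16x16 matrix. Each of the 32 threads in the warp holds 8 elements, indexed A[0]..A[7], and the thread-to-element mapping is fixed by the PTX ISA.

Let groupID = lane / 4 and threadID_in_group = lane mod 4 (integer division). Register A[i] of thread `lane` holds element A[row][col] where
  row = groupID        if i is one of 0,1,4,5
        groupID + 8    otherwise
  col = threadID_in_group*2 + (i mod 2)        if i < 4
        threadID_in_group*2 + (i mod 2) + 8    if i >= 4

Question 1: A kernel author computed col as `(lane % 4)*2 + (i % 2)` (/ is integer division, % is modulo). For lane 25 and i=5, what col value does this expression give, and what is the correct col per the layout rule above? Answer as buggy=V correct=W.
`(lane % 4)*2 + (i % 2)`[25,5]->3
25: g=6,t=1
[5] (6+0,1*2+1+8) = (6,11)
col: 3 vs 11

buggy=3 correct=11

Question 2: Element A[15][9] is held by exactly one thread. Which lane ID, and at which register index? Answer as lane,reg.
r=15->g=7,rb=1  c=9->cb=1,t=0,b0=1
L=7*4+0=28  i=1*4+1*2+1=7

28,7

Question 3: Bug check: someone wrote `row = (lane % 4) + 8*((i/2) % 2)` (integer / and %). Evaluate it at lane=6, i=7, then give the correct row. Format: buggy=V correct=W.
buggy=10 correct=9

`(lane % 4) + 8*((i/2) % 2)`[6,7]->10
L=6->g=6>>2=1, t=6&3=2
[7]->row 1+8=9  col 2·2+1+8=13
row: 10 vs 9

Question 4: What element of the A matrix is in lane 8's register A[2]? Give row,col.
lane 8->8/4=2, 8 mod 4=0
i=2  r:2+8->10  c:2·0+0+0->0

10,0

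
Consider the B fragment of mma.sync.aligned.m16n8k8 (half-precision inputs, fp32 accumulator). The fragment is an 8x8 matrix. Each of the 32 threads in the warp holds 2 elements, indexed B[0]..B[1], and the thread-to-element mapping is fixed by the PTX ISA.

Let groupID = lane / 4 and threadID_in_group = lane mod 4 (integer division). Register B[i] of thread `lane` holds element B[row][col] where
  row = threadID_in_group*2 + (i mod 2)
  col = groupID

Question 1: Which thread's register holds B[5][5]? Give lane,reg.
c=5->g=5  r=5->t=2,b0=1
L=5*4+2=22  i=1=1

22,1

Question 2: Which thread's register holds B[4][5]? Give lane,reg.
22,0

c: 5->gid=5  r: 4->tid=2,i&1=0
L=5*4+2=22  i=0=0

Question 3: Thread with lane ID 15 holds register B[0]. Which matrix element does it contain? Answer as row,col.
lane 15: gr=3 (15/4), th=3 (15%4)
i=0: r=3*2+0=6, c=gr=3

6,3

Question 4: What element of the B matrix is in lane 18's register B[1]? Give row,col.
lane 18⇒18/4=4, 18 mod 4=2
i=1  r:2·2+1⇒5  c:4

5,4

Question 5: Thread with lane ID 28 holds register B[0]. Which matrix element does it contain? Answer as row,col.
28: gid=7,tid=0
[0] (0*2+0,7) = (0,7)

0,7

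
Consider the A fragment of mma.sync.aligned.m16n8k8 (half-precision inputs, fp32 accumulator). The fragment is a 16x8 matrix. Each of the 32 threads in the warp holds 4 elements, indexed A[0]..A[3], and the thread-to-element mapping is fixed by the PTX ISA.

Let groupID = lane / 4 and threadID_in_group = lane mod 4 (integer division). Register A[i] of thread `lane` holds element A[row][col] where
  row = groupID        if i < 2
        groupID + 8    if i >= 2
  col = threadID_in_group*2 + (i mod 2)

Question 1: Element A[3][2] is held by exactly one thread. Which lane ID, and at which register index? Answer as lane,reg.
13,0

r=3→G=3,rhi=0  c=2→T=1,p=0
L=3*4+1=13  i=0*2+0=0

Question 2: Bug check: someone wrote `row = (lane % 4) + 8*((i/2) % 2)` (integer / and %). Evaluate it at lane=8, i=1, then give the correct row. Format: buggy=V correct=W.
buggy=0 correct=2

`(lane % 4) + 8*((i/2) % 2)`[8,1]->0
lane 8->8/4=2, 8 mod 4=0
i=1  r:2+0->2  c:2·0+1->1
row: 0 vs 2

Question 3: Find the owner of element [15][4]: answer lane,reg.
30,2

r=15->g=7,rb=1  c=4->t=2,b0=0
L=7*4+2=30  i=1*2+0=2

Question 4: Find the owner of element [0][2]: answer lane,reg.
1,0

r=0->g=0,rb=0  c=2->t=1,b0=0
L=0*4+1=1  i=0*2+0=0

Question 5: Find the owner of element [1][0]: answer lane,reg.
r:1=>grp=1,rB=0  c:0=>tig=0,lo=0
L=1*4+0=4  i=0*2+0=0

4,0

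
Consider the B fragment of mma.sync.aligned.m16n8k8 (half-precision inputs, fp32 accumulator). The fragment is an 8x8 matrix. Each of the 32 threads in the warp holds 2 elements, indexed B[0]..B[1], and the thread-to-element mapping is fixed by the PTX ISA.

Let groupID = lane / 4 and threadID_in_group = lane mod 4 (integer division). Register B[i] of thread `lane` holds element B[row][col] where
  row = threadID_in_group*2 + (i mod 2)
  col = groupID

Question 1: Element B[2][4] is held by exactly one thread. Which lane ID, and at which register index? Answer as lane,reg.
17,0

c=4→G=4  r=2→T=1,p=0
L=4*4+1=17  i=0=0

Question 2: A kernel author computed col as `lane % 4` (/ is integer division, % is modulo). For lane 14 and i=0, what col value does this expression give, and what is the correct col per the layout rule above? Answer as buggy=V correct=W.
`lane % 4`[14,0]→2
lane 14→14/4=3, 14 mod 4=2
i=0  r:2·2+0→4  c:3
col: 2 vs 3

buggy=2 correct=3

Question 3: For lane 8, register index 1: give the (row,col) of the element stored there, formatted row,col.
lane 8⇒8/4=2, 8 mod 4=0
i=1  r:2·0+1⇒1  c:2

1,2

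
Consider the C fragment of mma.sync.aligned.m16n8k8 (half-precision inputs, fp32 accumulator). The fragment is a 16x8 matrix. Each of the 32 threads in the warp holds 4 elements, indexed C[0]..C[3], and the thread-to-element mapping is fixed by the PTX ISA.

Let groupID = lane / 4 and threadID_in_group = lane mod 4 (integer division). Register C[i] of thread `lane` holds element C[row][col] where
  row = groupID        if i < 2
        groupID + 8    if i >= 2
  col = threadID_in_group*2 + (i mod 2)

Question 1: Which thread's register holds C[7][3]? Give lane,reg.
29,1

r=7->g=7,rb=0  c=3->t=1,b0=1
L=7*4+1=29  i=0*2+1=1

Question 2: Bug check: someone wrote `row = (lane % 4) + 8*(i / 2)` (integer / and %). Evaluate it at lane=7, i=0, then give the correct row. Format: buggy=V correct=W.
`(lane % 4) + 8*(i / 2)`[7,0]→3
L=7→G=7>>2=1, T=7&3=3
[0]→row 1+0=1  col 3·2+0=6
row: 3 vs 1

buggy=3 correct=1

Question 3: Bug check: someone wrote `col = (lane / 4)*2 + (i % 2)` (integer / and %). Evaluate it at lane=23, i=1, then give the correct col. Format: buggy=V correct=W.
buggy=11 correct=7

`(lane / 4)*2 + (i % 2)`[23,1]→11
L=23→G=23>>2=5, T=23&3=3
[1]→row 5+0=5  col 3·2+1=7
col: 11 vs 7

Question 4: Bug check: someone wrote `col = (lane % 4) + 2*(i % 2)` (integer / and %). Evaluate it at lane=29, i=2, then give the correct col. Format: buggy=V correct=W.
buggy=1 correct=2

`(lane % 4) + 2*(i % 2)`[29,2]->1
lane 29->29/4=7, 29 mod 4=1
i=2  r:7+8->15  c:2·1+0->2
col: 1 vs 2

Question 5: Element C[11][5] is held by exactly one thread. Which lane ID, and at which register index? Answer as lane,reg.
r=11⇒gr=3,Rb=1  c=5⇒th=2,odd=1
L=3*4+2=14  i=1*2+1=3

14,3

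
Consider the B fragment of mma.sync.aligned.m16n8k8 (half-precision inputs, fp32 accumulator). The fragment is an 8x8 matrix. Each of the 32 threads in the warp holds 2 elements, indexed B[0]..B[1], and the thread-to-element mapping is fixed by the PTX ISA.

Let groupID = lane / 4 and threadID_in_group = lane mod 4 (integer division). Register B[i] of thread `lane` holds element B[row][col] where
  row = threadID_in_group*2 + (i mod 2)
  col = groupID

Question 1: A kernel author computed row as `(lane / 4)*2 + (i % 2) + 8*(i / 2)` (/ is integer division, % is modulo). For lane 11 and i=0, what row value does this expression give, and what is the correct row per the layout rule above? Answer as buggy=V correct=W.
buggy=4 correct=6

`(lane / 4)*2 + (i % 2) + 8*(i / 2)`[11,0]→4
L=11→G=11>>2=2, T=11&3=3
[0]→row 3·2+0=6  col G=2
row: 4 vs 6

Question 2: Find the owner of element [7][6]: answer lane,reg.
27,1

c=6->g=6  r=7->t=3,b0=1
L=6*4+3=27  i=1=1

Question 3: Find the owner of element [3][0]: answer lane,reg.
c=0→G=0  r=3→T=1,p=1
L=0*4+1=1  i=1=1

1,1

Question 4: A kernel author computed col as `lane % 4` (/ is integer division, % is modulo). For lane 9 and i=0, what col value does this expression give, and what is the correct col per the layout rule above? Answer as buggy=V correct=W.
`lane % 4`[9,0]=>1
lane 9=>9/4=2, 9 mod 4=1
i=0  r:2·1+0=>2  c:2
col: 1 vs 2

buggy=1 correct=2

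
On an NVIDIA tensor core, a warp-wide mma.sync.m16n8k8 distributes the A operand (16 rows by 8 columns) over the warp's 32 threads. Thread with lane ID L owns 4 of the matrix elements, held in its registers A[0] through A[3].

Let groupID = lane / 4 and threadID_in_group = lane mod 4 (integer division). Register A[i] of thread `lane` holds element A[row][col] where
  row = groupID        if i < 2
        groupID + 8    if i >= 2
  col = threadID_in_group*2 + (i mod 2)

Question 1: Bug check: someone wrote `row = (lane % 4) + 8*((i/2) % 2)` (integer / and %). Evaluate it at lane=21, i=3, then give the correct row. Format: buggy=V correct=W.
`(lane % 4) + 8*((i/2) % 2)`[21,3]→9
lane 21→21/4=5, 21 mod 4=1
i=3  r:5+8→13  c:2·1+1→3
row: 9 vs 13

buggy=9 correct=13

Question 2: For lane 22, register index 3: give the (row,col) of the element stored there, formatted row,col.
lane 22->22/4=5, 22 mod 4=2
i=3  r:5+8->13  c:2·2+1->5

13,5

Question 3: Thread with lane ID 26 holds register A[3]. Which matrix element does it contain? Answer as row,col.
14,5

L=26→G=26>>2=6, T=26&3=2
[3]→row 6+8=14  col 2·2+1=5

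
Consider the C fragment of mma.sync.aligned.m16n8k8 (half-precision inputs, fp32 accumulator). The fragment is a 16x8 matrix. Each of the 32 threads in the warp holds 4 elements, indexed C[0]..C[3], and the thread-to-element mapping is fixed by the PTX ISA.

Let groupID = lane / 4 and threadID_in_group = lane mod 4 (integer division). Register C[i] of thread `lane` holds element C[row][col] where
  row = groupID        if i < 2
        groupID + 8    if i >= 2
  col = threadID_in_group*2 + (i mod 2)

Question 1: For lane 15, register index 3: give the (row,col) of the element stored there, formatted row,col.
15: gid=3,tid=3
[3] (3+8,3*2+1) = (11,7)

11,7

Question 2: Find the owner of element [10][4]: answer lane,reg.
r:10=>grp=2,rB=1  c:4=>tig=2,lo=0
L=2*4+2=10  i=1*2+0=2

10,2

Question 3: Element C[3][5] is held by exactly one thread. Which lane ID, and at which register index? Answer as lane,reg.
r:3=>grp=3,rB=0  c:5=>tig=2,lo=1
L=3*4+2=14  i=0*2+1=1

14,1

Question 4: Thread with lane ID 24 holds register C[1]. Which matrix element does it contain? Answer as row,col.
6,1

lane 24: gid=6 (24/4), tid=0 (24%4)
i=1: r=6+0=6, c=0*2+1=1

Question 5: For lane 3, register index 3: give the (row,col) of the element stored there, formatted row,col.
8,7

3: grp=0,tig=3
[3] (0+8,3*2+1) = (8,7)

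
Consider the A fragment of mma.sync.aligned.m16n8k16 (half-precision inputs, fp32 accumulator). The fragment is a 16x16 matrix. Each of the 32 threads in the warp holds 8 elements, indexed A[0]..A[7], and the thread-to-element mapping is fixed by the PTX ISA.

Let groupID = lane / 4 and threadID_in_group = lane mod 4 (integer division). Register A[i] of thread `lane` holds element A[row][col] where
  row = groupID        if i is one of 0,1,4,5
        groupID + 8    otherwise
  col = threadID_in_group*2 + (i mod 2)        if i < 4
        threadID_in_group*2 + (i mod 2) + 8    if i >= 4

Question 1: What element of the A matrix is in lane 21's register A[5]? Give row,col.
lane 21->21/4=5, 21 mod 4=1
i=5  r:5+0->5  c:2·1+1+8->11

5,11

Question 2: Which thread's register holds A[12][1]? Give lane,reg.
r=12⇒gr=4,Rb=1  c=1⇒Cb=0,th=0,odd=1
L=4*4+0=16  i=0*4+1*2+1=3

16,3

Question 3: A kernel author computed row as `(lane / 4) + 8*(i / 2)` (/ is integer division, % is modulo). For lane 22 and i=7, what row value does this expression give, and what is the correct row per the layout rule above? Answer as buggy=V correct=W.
`(lane / 4) + 8*(i / 2)`[22,7]->29
lane 22->22/4=5, 22 mod 4=2
i=7  r:5+8->13  c:2·2+1+8->13
row: 29 vs 13

buggy=29 correct=13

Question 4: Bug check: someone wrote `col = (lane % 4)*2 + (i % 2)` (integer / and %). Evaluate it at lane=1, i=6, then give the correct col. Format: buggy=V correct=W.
`(lane % 4)*2 + (i % 2)`[1,6]=>2
1: grp=0,tig=1
[6] (0+8,1*2+0+8) = (8,10)
col: 2 vs 10

buggy=2 correct=10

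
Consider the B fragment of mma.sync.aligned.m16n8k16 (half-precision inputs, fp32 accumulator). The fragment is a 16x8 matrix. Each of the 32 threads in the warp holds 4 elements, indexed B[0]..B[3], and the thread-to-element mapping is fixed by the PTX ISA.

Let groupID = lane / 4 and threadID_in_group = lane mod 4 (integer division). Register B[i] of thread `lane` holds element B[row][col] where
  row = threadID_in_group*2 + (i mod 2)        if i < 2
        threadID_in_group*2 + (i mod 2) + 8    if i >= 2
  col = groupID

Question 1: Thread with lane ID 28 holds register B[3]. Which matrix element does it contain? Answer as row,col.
L=28⇒gr=28>>2=7, th=28&3=0
[3]⇒row 0·2+1+8=9  col gr=7

9,7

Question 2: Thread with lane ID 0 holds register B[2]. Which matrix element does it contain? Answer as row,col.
8,0

lane 0->0/4=0, 0 mod 4=0
i=2  r:2·0+0+8->8  c:0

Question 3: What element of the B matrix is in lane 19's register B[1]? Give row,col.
7,4

L=19⇒gr=19>>2=4, th=19&3=3
[1]⇒row 3·2+1+0=7  col gr=4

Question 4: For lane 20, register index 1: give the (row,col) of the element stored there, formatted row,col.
20: gid=5,tid=0
[1] (0*2+1+0,5) = (1,5)

1,5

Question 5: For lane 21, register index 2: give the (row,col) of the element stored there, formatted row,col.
lane 21: gid=5 (21/4), tid=1 (21%4)
i=2: r=1*2+0+8=10, c=gid=5

10,5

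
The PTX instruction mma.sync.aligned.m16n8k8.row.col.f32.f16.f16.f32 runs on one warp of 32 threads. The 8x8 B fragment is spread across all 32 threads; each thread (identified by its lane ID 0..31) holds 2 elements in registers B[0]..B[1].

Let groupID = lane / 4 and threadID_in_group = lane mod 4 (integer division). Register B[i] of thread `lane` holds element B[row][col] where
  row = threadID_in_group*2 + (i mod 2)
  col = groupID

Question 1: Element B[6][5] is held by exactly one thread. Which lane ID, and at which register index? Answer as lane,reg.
23,0

c: 5->gid=5  r: 6->tid=3,i&1=0
L=5*4+3=23  i=0=0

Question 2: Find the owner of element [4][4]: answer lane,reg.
c=4⇒gr=4  r=4⇒th=2,odd=0
L=4*4+2=18  i=0=0

18,0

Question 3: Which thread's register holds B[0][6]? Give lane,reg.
c=6->g=6  r=0->t=0,b0=0
L=6*4+0=24  i=0=0

24,0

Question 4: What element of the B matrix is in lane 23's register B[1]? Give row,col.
7,5

L=23⇒gr=23>>2=5, th=23&3=3
[1]⇒row 3·2+1=7  col gr=5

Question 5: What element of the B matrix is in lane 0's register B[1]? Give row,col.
0: grp=0,tig=0
[1] (0*2+1,0) = (1,0)

1,0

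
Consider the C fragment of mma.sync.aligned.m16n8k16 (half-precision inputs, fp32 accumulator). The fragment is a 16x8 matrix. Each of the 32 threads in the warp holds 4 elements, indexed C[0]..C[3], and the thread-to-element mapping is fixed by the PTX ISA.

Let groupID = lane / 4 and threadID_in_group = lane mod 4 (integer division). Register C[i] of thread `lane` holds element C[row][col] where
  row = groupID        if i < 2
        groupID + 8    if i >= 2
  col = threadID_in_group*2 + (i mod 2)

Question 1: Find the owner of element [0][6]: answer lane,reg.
3,0

r:0=>grp=0,rB=0  c:6=>tig=3,lo=0
L=0*4+3=3  i=0*2+0=0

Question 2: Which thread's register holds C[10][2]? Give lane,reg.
r=10->g=2,rb=1  c=2->t=1,b0=0
L=2*4+1=9  i=1*2+0=2

9,2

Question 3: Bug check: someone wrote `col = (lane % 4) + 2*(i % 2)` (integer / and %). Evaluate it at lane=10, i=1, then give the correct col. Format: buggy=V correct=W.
`(lane % 4) + 2*(i % 2)`[10,1]⇒4
10: gr=2,th=2
[1] (2+0,2*2+1) = (2,5)
col: 4 vs 5

buggy=4 correct=5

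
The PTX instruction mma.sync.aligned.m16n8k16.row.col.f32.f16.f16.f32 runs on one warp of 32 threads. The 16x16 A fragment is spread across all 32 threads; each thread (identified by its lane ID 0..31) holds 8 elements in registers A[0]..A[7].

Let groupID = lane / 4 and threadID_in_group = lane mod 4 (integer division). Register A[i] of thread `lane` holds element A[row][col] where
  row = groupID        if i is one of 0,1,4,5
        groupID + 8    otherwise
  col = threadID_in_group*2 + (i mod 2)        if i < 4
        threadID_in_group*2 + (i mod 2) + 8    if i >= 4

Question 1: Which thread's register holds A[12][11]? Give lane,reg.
r: 12->gid=4,r8=1  c: 11->c8=1,tid=1,i&1=1
L=4*4+1=17  i=1*4+1*2+1=7

17,7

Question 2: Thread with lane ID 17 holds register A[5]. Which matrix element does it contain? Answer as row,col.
lane 17: gr=4 (17/4), th=1 (17%4)
i=5: r=4+0=4, c=1*2+1+8=11

4,11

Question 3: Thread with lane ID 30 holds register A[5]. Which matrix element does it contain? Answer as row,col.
7,13

lane 30->30/4=7, 30 mod 4=2
i=5  r:7+0->7  c:2·2+1+8->13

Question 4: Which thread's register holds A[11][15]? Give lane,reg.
15,7

r=11->g=3,rb=1  c=15->cb=1,t=3,b0=1
L=3*4+3=15  i=1*4+1*2+1=7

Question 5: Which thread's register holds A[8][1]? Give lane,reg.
0,3

r=8->g=0,rb=1  c=1->cb=0,t=0,b0=1
L=0*4+0=0  i=0*4+1*2+1=3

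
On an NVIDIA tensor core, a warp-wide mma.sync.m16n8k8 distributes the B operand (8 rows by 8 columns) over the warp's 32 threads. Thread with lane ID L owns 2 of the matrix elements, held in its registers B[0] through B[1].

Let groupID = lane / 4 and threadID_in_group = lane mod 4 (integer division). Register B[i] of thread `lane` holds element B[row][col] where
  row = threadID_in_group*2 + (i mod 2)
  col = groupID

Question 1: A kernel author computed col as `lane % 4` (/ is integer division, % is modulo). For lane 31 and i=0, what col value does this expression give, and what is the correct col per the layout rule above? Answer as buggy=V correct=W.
buggy=3 correct=7

`lane % 4`[31,0]⇒3
lane 31⇒31/4=7, 31 mod 4=3
i=0  r:2·3+0⇒6  c:7
col: 3 vs 7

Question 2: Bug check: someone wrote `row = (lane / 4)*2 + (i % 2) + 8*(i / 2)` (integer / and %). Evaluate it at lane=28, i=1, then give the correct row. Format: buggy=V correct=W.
buggy=15 correct=1

`(lane / 4)*2 + (i % 2) + 8*(i / 2)`[28,1]->15
lane 28: gid=7 (28/4), tid=0 (28%4)
i=1: r=0*2+1=1, c=gid=7
row: 15 vs 1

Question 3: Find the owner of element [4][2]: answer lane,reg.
10,0

c: 2->gid=2  r: 4->tid=2,i&1=0
L=2*4+2=10  i=0=0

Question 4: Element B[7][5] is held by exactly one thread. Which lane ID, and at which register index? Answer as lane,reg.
c: 5->gid=5  r: 7->tid=3,i&1=1
L=5*4+3=23  i=1=1

23,1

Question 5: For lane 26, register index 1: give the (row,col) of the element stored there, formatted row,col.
5,6

26: grp=6,tig=2
[1] (2*2+1,6) = (5,6)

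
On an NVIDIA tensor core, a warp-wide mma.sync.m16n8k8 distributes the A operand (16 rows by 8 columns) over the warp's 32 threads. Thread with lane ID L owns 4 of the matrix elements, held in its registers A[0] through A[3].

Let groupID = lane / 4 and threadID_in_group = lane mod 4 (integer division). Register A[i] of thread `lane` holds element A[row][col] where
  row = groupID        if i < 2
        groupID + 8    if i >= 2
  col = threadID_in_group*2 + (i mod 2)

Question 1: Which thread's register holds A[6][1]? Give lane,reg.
r:6=>grp=6,rB=0  c:1=>tig=0,lo=1
L=6*4+0=24  i=0*2+1=1

24,1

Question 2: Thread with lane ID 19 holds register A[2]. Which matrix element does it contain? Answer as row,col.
12,6

L=19→G=19>>2=4, T=19&3=3
[2]→row 4+8=12  col 3·2+0=6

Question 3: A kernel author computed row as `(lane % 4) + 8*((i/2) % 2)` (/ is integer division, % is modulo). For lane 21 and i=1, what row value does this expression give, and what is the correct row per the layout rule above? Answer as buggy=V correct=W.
buggy=1 correct=5

`(lane % 4) + 8*((i/2) % 2)`[21,1]=>1
21: grp=5,tig=1
[1] (5+0,1*2+1) = (5,3)
row: 1 vs 5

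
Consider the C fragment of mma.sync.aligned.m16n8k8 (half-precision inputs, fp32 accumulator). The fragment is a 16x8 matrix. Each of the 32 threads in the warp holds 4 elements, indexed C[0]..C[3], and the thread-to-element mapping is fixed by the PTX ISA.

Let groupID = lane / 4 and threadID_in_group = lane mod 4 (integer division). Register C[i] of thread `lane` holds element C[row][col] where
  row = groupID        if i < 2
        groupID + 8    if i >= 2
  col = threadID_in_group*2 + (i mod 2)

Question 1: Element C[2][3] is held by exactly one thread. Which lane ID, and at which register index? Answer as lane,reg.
9,1

r=2->g=2,rb=0  c=3->t=1,b0=1
L=2*4+1=9  i=0*2+1=1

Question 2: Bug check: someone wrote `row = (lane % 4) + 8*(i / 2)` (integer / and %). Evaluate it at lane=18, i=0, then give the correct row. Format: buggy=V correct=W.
buggy=2 correct=4

`(lane % 4) + 8*(i / 2)`[18,0]=>2
lane 18: grp=4 (18/4), tig=2 (18%4)
i=0: r=4+0=4, c=2*2+0=4
row: 2 vs 4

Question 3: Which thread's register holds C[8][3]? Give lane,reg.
r=8→G=0,rhi=1  c=3→T=1,p=1
L=0*4+1=1  i=1*2+1=3

1,3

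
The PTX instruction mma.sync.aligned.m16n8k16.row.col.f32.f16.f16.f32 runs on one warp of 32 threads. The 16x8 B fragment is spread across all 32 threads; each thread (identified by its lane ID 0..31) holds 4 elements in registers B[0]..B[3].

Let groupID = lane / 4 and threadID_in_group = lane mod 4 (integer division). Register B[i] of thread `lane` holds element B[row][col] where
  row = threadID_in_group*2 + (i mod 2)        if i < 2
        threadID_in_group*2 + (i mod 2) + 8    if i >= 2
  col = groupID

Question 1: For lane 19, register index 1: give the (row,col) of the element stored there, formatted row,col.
7,4

lane 19→19/4=4, 19 mod 4=3
i=1  r:2·3+1+0→7  c:4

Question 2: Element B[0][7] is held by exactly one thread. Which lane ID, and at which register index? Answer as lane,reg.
c: 7->gid=7  r: 0->r8=0,tid=0,i&1=0
L=7*4+0=28  i=0*2+0=0

28,0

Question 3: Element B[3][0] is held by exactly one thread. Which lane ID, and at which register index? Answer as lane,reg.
1,1

c=0⇒gr=0  r=3⇒Rb=0,th=1,odd=1
L=0*4+1=1  i=0*2+1=1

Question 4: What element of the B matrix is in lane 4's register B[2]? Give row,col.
lane 4⇒4/4=1, 4 mod 4=0
i=2  r:2·0+0+8⇒8  c:1

8,1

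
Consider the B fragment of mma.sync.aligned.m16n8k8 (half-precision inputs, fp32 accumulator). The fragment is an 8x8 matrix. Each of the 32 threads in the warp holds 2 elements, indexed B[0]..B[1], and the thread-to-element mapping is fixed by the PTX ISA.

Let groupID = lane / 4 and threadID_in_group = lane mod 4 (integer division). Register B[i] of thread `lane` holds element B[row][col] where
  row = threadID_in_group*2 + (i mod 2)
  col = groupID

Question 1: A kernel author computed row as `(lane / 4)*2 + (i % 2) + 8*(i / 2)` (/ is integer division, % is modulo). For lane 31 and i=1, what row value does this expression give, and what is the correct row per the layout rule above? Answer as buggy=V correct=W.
`(lane / 4)*2 + (i % 2) + 8*(i / 2)`[31,1]⇒15
lane 31⇒31/4=7, 31 mod 4=3
i=1  r:2·3+1⇒7  c:7
row: 15 vs 7

buggy=15 correct=7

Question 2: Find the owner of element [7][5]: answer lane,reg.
c=5->g=5  r=7->t=3,b0=1
L=5*4+3=23  i=1=1

23,1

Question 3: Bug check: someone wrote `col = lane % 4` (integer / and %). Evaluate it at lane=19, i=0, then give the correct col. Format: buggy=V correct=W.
`lane % 4`[19,0]->3
19: gid=4,tid=3
[0] (3*2+0,4) = (6,4)
col: 3 vs 4

buggy=3 correct=4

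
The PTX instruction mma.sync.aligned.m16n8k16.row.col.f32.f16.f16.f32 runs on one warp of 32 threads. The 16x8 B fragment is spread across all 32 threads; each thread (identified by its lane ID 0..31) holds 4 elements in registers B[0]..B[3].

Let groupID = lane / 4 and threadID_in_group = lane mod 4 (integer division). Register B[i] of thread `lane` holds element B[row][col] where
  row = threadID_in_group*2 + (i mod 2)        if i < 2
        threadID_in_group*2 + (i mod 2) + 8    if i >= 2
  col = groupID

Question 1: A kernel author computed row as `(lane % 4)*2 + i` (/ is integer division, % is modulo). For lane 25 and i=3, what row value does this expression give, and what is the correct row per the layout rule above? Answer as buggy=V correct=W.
buggy=5 correct=11

`(lane % 4)*2 + i`[25,3]⇒5
lane 25: gr=6 (25/4), th=1 (25%4)
i=3: r=1*2+1+8=11, c=gr=6
row: 5 vs 11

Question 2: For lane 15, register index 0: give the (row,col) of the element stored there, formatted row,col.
6,3

lane 15: gr=3 (15/4), th=3 (15%4)
i=0: r=3*2+0+0=6, c=gr=3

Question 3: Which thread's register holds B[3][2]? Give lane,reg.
c: 2->gid=2  r: 3->r8=0,tid=1,i&1=1
L=2*4+1=9  i=0*2+1=1

9,1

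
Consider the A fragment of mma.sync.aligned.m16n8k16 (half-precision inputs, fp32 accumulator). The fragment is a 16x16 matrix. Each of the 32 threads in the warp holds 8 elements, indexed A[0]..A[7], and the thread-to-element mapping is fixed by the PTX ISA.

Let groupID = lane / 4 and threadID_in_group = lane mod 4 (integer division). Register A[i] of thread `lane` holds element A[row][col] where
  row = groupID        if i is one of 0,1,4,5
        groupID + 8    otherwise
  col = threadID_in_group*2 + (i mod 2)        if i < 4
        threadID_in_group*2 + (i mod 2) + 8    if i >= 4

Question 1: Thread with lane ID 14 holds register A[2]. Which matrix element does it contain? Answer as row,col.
11,4

L=14→G=14>>2=3, T=14&3=2
[2]→row 3+8=11  col 2·2+0+0=4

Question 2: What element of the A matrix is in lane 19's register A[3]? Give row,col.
12,7

lane 19: g=4 (19/4), t=3 (19%4)
i=3: r=4+8=12, c=3*2+1+0=7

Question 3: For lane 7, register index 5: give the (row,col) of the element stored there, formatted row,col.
1,15

L=7→G=7>>2=1, T=7&3=3
[5]→row 1+0=1  col 3·2+1+8=15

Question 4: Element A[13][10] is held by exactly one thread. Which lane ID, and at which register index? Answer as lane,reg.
r=13⇒gr=5,Rb=1  c=10⇒Cb=1,th=1,odd=0
L=5*4+1=21  i=1*4+1*2+0=6

21,6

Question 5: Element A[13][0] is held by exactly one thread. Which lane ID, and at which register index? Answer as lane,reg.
20,2

r: 13->gid=5,r8=1  c: 0->c8=0,tid=0,i&1=0
L=5*4+0=20  i=0*4+1*2+0=2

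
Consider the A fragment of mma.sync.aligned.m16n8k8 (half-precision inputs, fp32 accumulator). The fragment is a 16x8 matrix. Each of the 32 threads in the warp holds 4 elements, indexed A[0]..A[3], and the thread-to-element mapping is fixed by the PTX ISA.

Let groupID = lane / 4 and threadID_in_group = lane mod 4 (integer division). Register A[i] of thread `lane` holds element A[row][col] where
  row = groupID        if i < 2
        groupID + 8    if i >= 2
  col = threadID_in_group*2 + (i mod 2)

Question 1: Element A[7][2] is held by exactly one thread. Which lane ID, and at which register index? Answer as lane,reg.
29,0

r:7=>grp=7,rB=0  c:2=>tig=1,lo=0
L=7*4+1=29  i=0*2+0=0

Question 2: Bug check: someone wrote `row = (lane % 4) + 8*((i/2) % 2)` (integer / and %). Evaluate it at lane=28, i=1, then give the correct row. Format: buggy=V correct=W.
`(lane % 4) + 8*((i/2) % 2)`[28,1]=>0
28: grp=7,tig=0
[1] (7+0,0*2+1) = (7,1)
row: 0 vs 7

buggy=0 correct=7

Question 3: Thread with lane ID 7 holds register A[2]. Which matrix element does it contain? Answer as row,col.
lane 7=>7/4=1, 7 mod 4=3
i=2  r:1+8=>9  c:2·3+0=>6

9,6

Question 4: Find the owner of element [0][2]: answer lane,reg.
1,0

r=0->g=0,rb=0  c=2->t=1,b0=0
L=0*4+1=1  i=0*2+0=0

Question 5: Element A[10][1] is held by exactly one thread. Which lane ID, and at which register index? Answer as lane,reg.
8,3

r=10→G=2,rhi=1  c=1→T=0,p=1
L=2*4+0=8  i=1*2+1=3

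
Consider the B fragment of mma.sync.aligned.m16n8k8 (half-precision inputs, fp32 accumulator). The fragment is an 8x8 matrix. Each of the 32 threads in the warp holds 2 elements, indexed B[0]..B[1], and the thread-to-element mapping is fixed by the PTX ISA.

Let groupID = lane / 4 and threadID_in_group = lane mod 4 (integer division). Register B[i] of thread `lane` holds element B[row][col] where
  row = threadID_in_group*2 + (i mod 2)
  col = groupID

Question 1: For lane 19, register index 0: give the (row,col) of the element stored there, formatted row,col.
L=19→G=19>>2=4, T=19&3=3
[0]→row 3·2+0=6  col G=4

6,4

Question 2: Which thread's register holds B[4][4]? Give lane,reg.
c:4=>grp=4  r:4=>tig=2,lo=0
L=4*4+2=18  i=0=0

18,0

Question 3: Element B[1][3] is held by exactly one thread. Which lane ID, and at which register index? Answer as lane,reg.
12,1

c=3⇒gr=3  r=1⇒th=0,odd=1
L=3*4+0=12  i=1=1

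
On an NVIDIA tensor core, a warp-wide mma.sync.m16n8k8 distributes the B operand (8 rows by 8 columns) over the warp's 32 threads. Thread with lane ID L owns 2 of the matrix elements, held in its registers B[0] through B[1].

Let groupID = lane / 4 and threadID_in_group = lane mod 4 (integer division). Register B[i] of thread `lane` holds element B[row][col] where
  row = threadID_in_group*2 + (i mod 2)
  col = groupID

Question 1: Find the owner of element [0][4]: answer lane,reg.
16,0

c: 4->gid=4  r: 0->tid=0,i&1=0
L=4*4+0=16  i=0=0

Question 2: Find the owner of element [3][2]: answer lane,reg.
c:2=>grp=2  r:3=>tig=1,lo=1
L=2*4+1=9  i=1=1

9,1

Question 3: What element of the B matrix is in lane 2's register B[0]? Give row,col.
4,0

lane 2→2/4=0, 2 mod 4=2
i=0  r:2·2+0→4  c:0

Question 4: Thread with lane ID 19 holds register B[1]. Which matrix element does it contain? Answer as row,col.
lane 19=>19/4=4, 19 mod 4=3
i=1  r:2·3+1=>7  c:4

7,4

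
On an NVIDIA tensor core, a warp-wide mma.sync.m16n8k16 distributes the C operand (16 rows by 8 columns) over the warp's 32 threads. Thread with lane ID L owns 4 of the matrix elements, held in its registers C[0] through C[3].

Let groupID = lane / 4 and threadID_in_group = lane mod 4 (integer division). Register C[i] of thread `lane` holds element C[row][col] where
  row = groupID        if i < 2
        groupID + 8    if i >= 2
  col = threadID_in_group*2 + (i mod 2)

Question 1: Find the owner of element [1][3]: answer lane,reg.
5,1

r=1->g=1,rb=0  c=3->t=1,b0=1
L=1*4+1=5  i=0*2+1=1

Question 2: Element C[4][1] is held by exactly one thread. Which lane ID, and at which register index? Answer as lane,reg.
16,1

r:4=>grp=4,rB=0  c:1=>tig=0,lo=1
L=4*4+0=16  i=0*2+1=1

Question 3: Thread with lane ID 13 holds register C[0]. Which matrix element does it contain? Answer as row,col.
3,2

L=13->gid=13>>2=3, tid=13&3=1
[0]->row 3+0=3  col 1·2+0=2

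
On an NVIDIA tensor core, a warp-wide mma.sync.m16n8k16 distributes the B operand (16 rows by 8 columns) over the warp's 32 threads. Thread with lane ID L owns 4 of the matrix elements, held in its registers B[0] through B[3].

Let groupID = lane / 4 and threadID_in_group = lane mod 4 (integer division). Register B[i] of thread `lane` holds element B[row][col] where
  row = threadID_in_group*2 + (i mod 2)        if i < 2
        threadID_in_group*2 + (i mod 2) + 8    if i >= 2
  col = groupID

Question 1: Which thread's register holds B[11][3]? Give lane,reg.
c=3⇒gr=3  r=11⇒Rb=1,th=1,odd=1
L=3*4+1=13  i=1*2+1=3

13,3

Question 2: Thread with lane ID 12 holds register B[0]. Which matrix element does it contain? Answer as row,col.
0,3

L=12→G=12>>2=3, T=12&3=0
[0]→row 0·2+0+0=0  col G=3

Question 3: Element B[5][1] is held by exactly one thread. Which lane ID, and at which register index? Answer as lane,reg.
6,1

c=1⇒gr=1  r=5⇒Rb=0,th=2,odd=1
L=1*4+2=6  i=0*2+1=1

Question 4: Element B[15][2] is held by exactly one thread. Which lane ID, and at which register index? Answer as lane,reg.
11,3

c=2⇒gr=2  r=15⇒Rb=1,th=3,odd=1
L=2*4+3=11  i=1*2+1=3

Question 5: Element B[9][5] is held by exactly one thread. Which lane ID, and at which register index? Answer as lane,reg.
c=5→G=5  r=9→rhi=1,T=0,p=1
L=5*4+0=20  i=1*2+1=3

20,3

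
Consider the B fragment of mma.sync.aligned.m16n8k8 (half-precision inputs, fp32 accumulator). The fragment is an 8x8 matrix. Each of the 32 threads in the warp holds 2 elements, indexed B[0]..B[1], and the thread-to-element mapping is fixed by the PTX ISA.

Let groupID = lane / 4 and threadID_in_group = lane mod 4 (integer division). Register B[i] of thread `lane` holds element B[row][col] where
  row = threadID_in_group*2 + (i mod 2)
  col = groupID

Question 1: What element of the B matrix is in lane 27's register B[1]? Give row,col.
lane 27=>27/4=6, 27 mod 4=3
i=1  r:2·3+1=>7  c:6

7,6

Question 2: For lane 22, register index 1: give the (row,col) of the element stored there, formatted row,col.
22: grp=5,tig=2
[1] (2*2+1,5) = (5,5)

5,5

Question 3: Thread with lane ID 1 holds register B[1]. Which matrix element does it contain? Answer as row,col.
3,0

lane 1: gr=0 (1/4), th=1 (1%4)
i=1: r=1*2+1=3, c=gr=0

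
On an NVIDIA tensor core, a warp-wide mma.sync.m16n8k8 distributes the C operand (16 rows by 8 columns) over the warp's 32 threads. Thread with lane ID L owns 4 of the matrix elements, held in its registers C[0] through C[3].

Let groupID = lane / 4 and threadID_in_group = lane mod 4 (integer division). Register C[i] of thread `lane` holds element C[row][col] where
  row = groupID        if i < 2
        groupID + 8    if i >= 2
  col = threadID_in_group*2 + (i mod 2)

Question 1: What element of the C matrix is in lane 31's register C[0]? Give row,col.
7,6

lane 31->31/4=7, 31 mod 4=3
i=0  r:7+0->7  c:2·3+0->6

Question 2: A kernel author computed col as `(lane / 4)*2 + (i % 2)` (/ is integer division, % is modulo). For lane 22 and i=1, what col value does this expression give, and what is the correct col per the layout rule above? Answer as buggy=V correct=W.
`(lane / 4)*2 + (i % 2)`[22,1]=>11
lane 22=>22/4=5, 22 mod 4=2
i=1  r:5+0=>5  c:2·2+1=>5
col: 11 vs 5

buggy=11 correct=5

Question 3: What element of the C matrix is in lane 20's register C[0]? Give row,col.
5,0

lane 20->20/4=5, 20 mod 4=0
i=0  r:5+0->5  c:2·0+0->0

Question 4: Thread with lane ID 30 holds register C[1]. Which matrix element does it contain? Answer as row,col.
7,5

lane 30=>30/4=7, 30 mod 4=2
i=1  r:7+0=>7  c:2·2+1=>5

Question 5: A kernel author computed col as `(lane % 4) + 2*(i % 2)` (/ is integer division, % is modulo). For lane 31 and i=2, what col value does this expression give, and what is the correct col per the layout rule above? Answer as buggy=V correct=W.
`(lane % 4) + 2*(i % 2)`[31,2]→3
lane 31→31/4=7, 31 mod 4=3
i=2  r:7+8→15  c:2·3+0→6
col: 3 vs 6

buggy=3 correct=6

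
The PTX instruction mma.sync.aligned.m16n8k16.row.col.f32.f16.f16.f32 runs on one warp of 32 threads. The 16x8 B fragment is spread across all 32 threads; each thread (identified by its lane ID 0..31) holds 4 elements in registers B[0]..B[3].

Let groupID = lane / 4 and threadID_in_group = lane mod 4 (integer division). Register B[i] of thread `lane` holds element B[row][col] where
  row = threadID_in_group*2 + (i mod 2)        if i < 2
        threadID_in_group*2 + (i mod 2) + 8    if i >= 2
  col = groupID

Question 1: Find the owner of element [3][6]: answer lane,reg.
c=6->g=6  r=3->rb=0,t=1,b0=1
L=6*4+1=25  i=0*2+1=1

25,1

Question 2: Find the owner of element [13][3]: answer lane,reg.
c=3⇒gr=3  r=13⇒Rb=1,th=2,odd=1
L=3*4+2=14  i=1*2+1=3

14,3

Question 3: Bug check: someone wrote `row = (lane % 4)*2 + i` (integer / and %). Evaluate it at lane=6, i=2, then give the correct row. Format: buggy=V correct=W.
buggy=6 correct=12

`(lane % 4)*2 + i`[6,2]=>6
L=6=>grp=6>>2=1, tig=6&3=2
[2]=>row 2·2+0+8=12  col grp=1
row: 6 vs 12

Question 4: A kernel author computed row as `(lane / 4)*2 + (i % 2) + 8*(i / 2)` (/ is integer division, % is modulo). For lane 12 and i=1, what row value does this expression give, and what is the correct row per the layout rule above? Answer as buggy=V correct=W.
buggy=7 correct=1

`(lane / 4)*2 + (i % 2) + 8*(i / 2)`[12,1]->7
lane 12: gid=3 (12/4), tid=0 (12%4)
i=1: r=0*2+1+0=1, c=gid=3
row: 7 vs 1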